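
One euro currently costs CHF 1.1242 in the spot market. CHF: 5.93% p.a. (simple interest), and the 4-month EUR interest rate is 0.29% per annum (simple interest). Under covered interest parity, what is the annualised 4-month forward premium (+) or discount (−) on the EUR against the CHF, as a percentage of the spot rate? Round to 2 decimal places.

+5.63%

T = 4/12 years.
CIP forward (CHF per EUR) = 1.1242 × 1.0197667/1.0009667 = 1.1453145.
(F − S)/S ÷ T = (1.1453145 − 1.1242)/1.1242/(4/12) = 0.056345 → 5.63%.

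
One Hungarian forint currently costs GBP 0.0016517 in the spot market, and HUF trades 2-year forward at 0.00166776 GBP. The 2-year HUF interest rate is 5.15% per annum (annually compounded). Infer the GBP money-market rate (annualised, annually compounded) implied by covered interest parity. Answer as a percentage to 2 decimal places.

T = 2 years.
CIP gives F = S · g_GBP/g_HUF, so g_GBP/g_HUF = 0.00166776/0.0016517 = 1.0097233.
HUF growth factor: (1 + 0.0515)^2 = 1.1056523.
That pins the GBP growth at 1.1164029.
Annualise: 1.1164029^(1/2) − 1 = 0.056600 = 5.66%.

5.66%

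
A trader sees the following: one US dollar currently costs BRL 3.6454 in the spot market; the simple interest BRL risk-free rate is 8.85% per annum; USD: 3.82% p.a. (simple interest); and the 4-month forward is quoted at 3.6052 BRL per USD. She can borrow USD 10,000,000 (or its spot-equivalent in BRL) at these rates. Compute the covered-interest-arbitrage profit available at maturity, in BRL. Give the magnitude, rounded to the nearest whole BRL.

T = 4/12 years.
Route A — deposit USD, sell forward: 10,000,000 × 1.0127333333 × 3.6052 = BRL 36,511,062.13.
Route B — convert at spot, deposit BRL: 10,000,000 × 3.6454 × 1.029500 = BRL 37,529,393.00.
The quoted forward undervalues USD, so borrow USD, convert to BRL at spot, deposit the BRL at 8.85%, and buy USD forward at 3.6052 to cover the loan.
Profit = 37,529,393.00 − 36,511,062.13 = BRL 1,018,331.

BRL 1,018,331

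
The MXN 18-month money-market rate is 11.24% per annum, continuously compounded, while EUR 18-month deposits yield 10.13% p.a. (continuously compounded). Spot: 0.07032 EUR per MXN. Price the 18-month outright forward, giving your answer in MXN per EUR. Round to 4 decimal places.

T = 18/12 years.
EUR accumulates by e^(0.1013×18/12) = 1.16410203.
MXN accumulates by e^(0.1124×18/12) = 1.18364659.
So F = 0.07032 × 1.16410203 / 1.18364659 = 0.069158865 (EUR/MXN).
Invert for MXN per EUR: 1 / 0.069158865 = 14.4595.

14.4595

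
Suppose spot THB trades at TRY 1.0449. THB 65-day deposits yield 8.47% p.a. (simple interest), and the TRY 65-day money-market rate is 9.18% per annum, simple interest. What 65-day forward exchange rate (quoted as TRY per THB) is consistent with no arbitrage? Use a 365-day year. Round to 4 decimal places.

1.0462

T = 65/365 years.
TRY accumulates by 1 + 0.0918×65/365 = 1.0163479.
THB accumulates by 1 + 0.0847×65/365 = 1.0150836.
So F = 1.0449 × 1.0163479 / 1.0150836 = 1.046201 (TRY/THB).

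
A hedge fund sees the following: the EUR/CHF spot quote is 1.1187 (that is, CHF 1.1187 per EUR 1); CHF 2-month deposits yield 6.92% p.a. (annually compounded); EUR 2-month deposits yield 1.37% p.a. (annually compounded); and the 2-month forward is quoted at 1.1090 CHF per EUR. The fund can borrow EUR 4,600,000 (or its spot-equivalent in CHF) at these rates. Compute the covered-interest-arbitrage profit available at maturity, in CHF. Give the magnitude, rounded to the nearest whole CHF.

CHF 90,746

T = 2/12 years.
Invest the EUR and cover forward: 4,600,000 × 1.002270407 × 1.1090 = CHF 5,112,982.25.
Convert at spot and invest in CHF: 4,600,000 × 1.1187 × 1.011214197 = CHF 5,203,728.48.
The quoted forward undervalues EUR, so borrow EUR, convert to CHF at spot, deposit the CHF at 6.92%, and buy EUR forward at 1.1090 to cover the loan.
Profit = 5,203,728.48 − 5,112,982.25 = CHF 90,746.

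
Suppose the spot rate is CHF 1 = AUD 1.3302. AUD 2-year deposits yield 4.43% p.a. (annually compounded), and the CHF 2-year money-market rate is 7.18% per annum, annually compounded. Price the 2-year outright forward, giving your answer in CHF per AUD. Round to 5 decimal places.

T = 2 years.
AUD growth factor: (1 + 0.0443)^2 = 1.0905625.
CHF growth factor: (1 + 0.0718)^2 = 1.1487552.
CIP: F = S · (grow AUD)/(grow CHF) = 1.3302 × 1.0905625/1.1487552 = 1.262816 AUD per CHF.
Invert for CHF per AUD: 1 / 1.262816 = 0.79188.

0.79188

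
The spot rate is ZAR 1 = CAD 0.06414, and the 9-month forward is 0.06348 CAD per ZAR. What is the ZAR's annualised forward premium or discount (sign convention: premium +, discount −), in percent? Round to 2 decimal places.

-1.37%

T = 9/12 years.
(F − S)/S = (0.06348 − 0.06414)/0.06414 = -0.0102900.
Per annum: -0.0102900 / (9/12) = -0.013720 = -1.37%.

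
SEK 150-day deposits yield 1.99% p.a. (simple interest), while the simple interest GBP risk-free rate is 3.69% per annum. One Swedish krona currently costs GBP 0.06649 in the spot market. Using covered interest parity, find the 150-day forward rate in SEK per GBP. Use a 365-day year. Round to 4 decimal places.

T = 150/365 years.
GBP accumulates by 1 + 0.0369×150/365 = 1.01516438.
Growth of 1 SEK over T: 1 + 0.0199×150/365 = 1.00817808.
CIP: F = S · (grow GBP)/(grow SEK) = 0.06649 × 1.01516438/1.00817808 = 0.066950751 GBP per SEK.
Invert for SEK per GBP: 1 / 0.066950751 = 14.9364.

14.9364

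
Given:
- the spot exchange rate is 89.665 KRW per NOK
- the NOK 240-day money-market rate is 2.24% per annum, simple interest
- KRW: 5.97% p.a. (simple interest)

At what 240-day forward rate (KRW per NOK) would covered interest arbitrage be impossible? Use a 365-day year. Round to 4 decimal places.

T = 240/365 years.
KRW growth factor: 1 + 0.0597×240/365 = 1.03925479.
NOK accumulates by 1 + 0.0224×240/365 = 1.01472877.
CIP: F = S · (grow KRW)/(grow NOK) = 89.665 × 1.03925479/1.01472877 = 91.832205 KRW per NOK.

91.8322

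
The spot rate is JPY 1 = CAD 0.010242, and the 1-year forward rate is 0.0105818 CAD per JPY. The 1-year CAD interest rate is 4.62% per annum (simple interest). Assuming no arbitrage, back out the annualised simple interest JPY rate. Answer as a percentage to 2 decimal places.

1.26%

T = 1 year.
By CIP, F/S equals the CAD-to-JPY growth ratio: 0.0105818/0.010242 = 1.0331771.
The CAD side grows by 1 + 0.0462×1 = 1.046200.
Hence g_JPY = 1.0126047.
(1.0126047 − 1)/T = 0.012605, i.e. 1.26%.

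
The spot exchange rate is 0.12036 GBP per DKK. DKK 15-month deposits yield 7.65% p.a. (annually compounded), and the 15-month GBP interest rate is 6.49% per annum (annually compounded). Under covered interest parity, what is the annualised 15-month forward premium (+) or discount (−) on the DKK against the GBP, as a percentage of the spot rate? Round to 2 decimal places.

T = 15/12 years.
CIP forward (GBP per DKK) = 0.12036 × 1.0817727/1.0965225 = 0.11874099.
Annualised premium = (F − S)/S × (1/T) = (0.11874099 − 0.12036)/0.12036 ÷ (15/12) = -1.08%.

-1.08%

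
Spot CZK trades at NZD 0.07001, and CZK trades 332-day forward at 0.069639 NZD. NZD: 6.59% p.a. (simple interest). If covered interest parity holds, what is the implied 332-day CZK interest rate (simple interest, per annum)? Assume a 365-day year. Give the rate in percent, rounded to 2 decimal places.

T = 332/365 years.
CIP gives F = S · g_NZD/g_CZK, so g_NZD/g_CZK = 0.069639/0.07001 = 0.9947008.
NZD growth factor: 1 + 0.0659×332/365 = 1.0599419.
So the CZK growth factor = 1.0655887.
r = (1.0655887 − 1)/(332/365) = 0.072108 → 7.21%.

7.21%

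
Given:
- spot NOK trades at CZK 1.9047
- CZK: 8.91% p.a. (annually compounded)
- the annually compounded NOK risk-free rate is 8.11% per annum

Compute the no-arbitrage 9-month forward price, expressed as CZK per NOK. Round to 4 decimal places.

1.9153

T = 9/12 years.
CZK growth factor: (1 + 0.0891)^(9/12) = 1.0661071.
NOK growth factor: (1 + 0.0811)^(9/12) = 1.0602283.
CIP: F = S · (grow CZK)/(grow NOK) = 1.9047 × 1.0661071/1.0602283 = 1.915261 CZK per NOK.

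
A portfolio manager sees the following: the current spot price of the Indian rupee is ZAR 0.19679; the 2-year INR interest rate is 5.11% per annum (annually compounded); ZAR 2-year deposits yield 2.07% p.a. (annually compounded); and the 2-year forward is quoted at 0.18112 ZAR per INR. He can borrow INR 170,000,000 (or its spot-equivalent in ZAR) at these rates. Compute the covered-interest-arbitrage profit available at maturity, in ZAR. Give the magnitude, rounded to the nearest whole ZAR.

T = 2 years.
Route A — deposit INR, sell forward: 170,000,000 × 1.10481121 × 0.18112 = ZAR 34,017,579.08.
Route B — convert at spot, deposit ZAR: 170,000,000 × 0.19679 × 1.04182849 = ZAR 34,853,642.85.
The quoted forward undervalues INR, so borrow INR, convert to ZAR at spot, deposit the ZAR at 2.07%, and buy INR forward at 0.18112 to cover the loan.
The gap between the two covered legs is ZAR 836,064.

ZAR 836,064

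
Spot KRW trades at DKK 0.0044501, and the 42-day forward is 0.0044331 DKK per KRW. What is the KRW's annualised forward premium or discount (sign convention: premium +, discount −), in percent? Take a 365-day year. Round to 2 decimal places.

-3.32%

T = 42/365 years.
KRW trades forward at -0.38201% vs spot over the period.
×(1/T) gives -3.32% p.a.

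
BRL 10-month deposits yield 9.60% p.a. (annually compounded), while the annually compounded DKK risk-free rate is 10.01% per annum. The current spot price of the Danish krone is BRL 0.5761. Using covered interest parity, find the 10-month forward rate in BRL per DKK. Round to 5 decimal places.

0.57431

T = 10/12 years.
Growth of 1 BRL over T: (1 + 0.0960)^(10/12) = 1.0793827.
Growth of 1 DKK over T: (1 + 0.1001)^(10/12) = 1.0827465.
CIP: F = S · (grow BRL)/(grow DKK) = 0.5761 × 1.0793827/1.0827465 = 0.5743102 BRL per DKK.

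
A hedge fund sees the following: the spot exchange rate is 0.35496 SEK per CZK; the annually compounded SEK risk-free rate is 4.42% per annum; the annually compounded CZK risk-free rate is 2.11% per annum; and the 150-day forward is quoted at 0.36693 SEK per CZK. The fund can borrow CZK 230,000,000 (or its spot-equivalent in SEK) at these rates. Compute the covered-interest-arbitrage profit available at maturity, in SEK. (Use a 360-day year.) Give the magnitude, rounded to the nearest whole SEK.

SEK 2,005,939

T = 150/360 years.
Invest the CZK and cover forward: 230,000,000 × 1.0087381557 × 0.36693 = SEK 85,131,347.04.
Convert at spot and invest in SEK: 230,000,000 × 0.35496 × 1.0181846304 = SEK 83,125,407.77.
The quoted forward overvalues CZK, so borrow SEK, buy CZK at spot, deposit the CZK at 2.11%, and sell the proceeds forward at 0.36693.
Profit = 85,131,347.04 − 83,125,407.77 = SEK 2,005,939.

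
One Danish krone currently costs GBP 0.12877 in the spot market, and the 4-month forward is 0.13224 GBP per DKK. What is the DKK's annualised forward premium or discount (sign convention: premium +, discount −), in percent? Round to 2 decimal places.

T = 4/12 years.
DKK trades forward at +2.69473% vs spot over the period.
Annualise by dividing by T: 0.0269473 / (4/12) = 0.080842 → 8.08%.

+8.08%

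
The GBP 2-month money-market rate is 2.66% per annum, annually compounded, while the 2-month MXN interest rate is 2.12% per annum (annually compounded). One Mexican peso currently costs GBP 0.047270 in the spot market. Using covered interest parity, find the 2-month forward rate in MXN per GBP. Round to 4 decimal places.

T = 2/12 years.
Growth of 1 GBP over T: (1 + 0.0266)^(2/12) = 1.00438498.
MXN growth factor: (1 + 0.0212)^(2/12) = 1.00350252.
CIP: F = S · (grow GBP)/(grow MXN) = 0.04727 × 1.00438498/1.00350252 = 0.047311568 GBP per MXN.
Invert for MXN per GBP: 1 / 0.047311568 = 21.1365.

21.1365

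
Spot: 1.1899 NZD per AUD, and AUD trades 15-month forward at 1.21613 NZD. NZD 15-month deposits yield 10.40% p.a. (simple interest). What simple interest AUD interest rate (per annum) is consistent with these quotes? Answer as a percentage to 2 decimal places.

T = 15/12 years.
CIP gives F = S · g_NZD/g_AUD, so g_NZD/g_AUD = 1.21613/1.1899 = 1.0220439.
NZD growth factor: 1 + 0.1040×15/12 = 1.130000.
So the AUD growth factor = 1.1056277.
r = (1.1056277 − 1)/(15/12) = 0.084502 → 8.45%.

8.45%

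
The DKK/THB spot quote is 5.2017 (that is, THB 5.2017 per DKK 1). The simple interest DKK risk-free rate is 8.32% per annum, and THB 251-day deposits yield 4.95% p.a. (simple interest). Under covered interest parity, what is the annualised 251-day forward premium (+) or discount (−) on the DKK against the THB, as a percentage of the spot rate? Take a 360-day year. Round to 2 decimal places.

-3.19%

T = 251/360 years.
CIP forward (THB per DKK) = 5.2017 × 1.0345125/1.0580089 = 5.0861800.
Annualised premium = (F − S)/S × (1/T) = (5.0861800 − 5.2017)/5.2017 ÷ (251/360) = -3.19%.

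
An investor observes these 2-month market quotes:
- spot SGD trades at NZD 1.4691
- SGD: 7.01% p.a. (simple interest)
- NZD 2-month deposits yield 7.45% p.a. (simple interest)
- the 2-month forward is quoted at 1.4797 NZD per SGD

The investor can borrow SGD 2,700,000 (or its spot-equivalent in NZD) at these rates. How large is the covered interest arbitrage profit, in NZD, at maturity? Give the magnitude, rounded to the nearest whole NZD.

T = 2/12 years.
Route A — deposit SGD, sell forward: 2,700,000 × 1.011683333 × 1.4797 = NZD 4,041,867.14.
Route B — convert at spot, deposit NZD: 2,700,000 × 1.4691 × 1.012416667 = NZD 4,015,821.58.
The quoted forward overvalues SGD, so borrow NZD, buy SGD at spot, deposit the SGD at 7.01%, and sell the proceeds forward at 1.4797.
Profit = 4,041,867.14 − 4,015,821.58 = NZD 26,046.

NZD 26,046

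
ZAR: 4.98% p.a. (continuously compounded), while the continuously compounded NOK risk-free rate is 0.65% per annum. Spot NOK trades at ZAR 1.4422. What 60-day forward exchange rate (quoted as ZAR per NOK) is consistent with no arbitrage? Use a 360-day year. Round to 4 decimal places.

T = 60/360 years.
ZAR accumulates by e^(0.0498×60/360) = 1.0083345.
NOK accumulates by e^(0.0065×60/360) = 1.0010839.
Forward (ZAR per NOK) = 1.4422 × 1.0083345 / 1.0010839 = 1.452645.

1.4526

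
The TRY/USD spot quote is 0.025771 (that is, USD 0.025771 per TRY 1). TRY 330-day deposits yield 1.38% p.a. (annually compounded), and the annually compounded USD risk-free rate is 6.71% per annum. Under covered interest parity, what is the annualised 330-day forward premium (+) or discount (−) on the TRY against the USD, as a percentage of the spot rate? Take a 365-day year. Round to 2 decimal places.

+5.24%

T = 330/365 years.
CIP forward (USD per TRY) = 0.025771 × 1.0604752/1.0124685 = 0.026992945.
Annualised premium = (F − S)/S × (1/T) = (0.026992945 − 0.025771)/0.025771 ÷ (330/365) = 5.24%.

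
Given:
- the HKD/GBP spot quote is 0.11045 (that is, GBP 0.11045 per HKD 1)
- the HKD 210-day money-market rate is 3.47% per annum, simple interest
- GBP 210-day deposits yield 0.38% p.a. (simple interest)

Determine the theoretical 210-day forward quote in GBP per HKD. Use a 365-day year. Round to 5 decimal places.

T = 210/365 years.
GBP growth factor: 1 + 0.0038×210/365 = 1.0021863.
HKD growth factor: 1 + 0.0347×210/365 = 1.0199644.
Forward (GBP per HKD) = 0.11045 × 1.0021863 / 1.0199644 = 0.1085248.

0.10852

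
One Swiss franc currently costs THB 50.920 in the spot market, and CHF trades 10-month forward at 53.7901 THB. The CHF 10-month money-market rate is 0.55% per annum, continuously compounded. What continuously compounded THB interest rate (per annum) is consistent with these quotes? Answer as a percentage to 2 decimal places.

7.13%

T = 10/12 years.
CIP gives F = S · g_THB/g_CHF, so g_THB/g_CHF = 53.7901/50.92 = 1.0563649.
The CHF side grows by e^(0.0055×10/12) = 1.0045939.
Hence g_THB = 1.0612177.
Take logs: ln 1.0612177 / (10/12) = 0.071300, so 7.13%.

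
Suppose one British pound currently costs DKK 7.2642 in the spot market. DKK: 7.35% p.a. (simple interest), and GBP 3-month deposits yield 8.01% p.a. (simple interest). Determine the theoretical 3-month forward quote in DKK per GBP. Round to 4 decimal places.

7.2524

T = 3/12 years.
Growth of 1 DKK over T: 1 + 0.0735×3/12 = 1.018375.
GBP accumulates by 1 + 0.0801×3/12 = 1.020025.
CIP: F = S · (grow DKK)/(grow GBP) = 7.2642 × 1.018375/1.020025 = 7.252449 DKK per GBP.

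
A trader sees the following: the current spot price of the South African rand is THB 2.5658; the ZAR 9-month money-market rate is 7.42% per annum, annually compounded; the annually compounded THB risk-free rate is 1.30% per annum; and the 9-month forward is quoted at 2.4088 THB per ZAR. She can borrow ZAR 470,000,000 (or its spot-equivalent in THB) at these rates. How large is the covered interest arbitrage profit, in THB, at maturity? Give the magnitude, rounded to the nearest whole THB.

T = 9/12 years.
Keep in ZAR, deliver into the forward: 470,000,000·1.05514916849·2.4088 = THB 1,194,572,359.02.
Swap to THB now, deposit: 470,000,000·2.5658·1.009734241448 = THB 1,217,664,774.85.
The quoted forward undervalues ZAR, so borrow ZAR, convert to THB at spot, deposit the THB at 1.30%, and buy ZAR forward at 2.4088 to cover the loan.
Profit = 1,217,664,774.85 − 1,194,572,359.02 = THB 23,092,416.

THB 23,092,416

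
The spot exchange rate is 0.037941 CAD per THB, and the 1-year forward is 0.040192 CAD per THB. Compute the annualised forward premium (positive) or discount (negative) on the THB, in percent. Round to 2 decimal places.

T = 1 year.
Period premium: (0.040192 − 0.037941)/0.037941 = 0.0593290.
×(1/T) gives 5.93% p.a.

+5.93%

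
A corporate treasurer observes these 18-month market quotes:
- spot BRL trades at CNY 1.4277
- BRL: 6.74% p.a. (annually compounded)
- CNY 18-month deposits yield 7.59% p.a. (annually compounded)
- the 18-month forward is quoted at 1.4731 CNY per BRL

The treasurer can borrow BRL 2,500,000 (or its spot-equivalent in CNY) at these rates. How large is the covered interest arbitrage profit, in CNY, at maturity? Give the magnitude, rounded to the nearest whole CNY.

CNY 78,056

T = 18/12 years.
Invest the BRL and cover forward: 2,500,000 × 1.102784867 × 1.4731 = CNY 4,061,280.97.
Convert at spot and invest in CNY: 2,500,000 × 1.4277 × 1.115983725 = CNY 3,983,224.91.
The quoted forward overvalues BRL, so borrow CNY, buy BRL at spot, deposit the BRL at 6.74%, and sell the proceeds forward at 1.4731.
Arbitrage profit = |4,061,280.97 − 3,983,224.91| = CNY 78,056.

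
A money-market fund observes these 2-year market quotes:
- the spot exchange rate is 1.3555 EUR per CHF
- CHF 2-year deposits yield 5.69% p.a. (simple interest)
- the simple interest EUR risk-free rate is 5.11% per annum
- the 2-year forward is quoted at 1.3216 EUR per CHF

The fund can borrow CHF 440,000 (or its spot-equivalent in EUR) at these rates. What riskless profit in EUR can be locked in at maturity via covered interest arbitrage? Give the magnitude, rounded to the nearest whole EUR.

T = 2 years.
Invest the CHF and cover forward: 440,000 × 1.113800 × 1.3216 = EUR 647,679.16.
Convert at spot and invest in EUR: 440,000 × 1.3555 × 1.102200 = EUR 657,374.12.
The quoted forward undervalues CHF, so borrow CHF, convert to EUR at spot, deposit the EUR at 5.11%, and buy CHF forward at 1.3216 to cover the loan.
Arbitrage profit = |647,679.16 − 657,374.12| = EUR 9,695.

EUR 9,695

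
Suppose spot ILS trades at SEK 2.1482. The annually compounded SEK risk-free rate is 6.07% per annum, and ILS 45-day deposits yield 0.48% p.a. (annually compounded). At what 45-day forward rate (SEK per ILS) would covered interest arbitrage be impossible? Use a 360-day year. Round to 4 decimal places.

2.1628

T = 45/360 years.
SEK growth factor: (1 + 0.0607)^(45/360) = 1.0073933.
ILS growth factor: (1 + 0.0048)^(45/360) = 1.0005987.
So F = 2.1482 × 1.0073933 / 1.0005987 = 2.162787 (SEK/ILS).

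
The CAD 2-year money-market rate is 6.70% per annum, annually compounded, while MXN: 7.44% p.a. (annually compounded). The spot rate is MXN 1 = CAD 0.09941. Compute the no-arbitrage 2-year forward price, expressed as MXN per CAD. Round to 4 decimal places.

T = 2 years.
Growth of 1 CAD over T: (1 + 0.0670)^2 = 1.138489.
Growth of 1 MXN over T: (1 + 0.0744)^2 = 1.15433536.
Forward (CAD per MXN) = 0.09941 × 1.138489 / 1.15433536 = 0.098045330.
Quoted the other way: 1/0.098045330 = 10.1994 MXN per CAD.

10.1994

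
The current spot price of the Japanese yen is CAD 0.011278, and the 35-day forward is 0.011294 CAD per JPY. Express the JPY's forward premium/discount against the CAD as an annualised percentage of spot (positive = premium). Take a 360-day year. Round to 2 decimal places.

T = 35/360 years.
(F − S)/S = (0.011294 − 0.011278)/0.011278 = 0.0014187.
Annualise by dividing by T: 0.0014187 / (35/360) = 0.014592 → 1.46%.

+1.46%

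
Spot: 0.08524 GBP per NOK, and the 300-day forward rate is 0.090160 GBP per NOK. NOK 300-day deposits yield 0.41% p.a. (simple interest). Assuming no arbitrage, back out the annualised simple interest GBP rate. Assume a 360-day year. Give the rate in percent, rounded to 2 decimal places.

T = 300/360 years.
CIP gives F = S · g_GBP/g_NOK, so g_GBP/g_NOK = 0.09016/0.08524 = 1.0577194.
The NOK side grows by 1 + 0.0041×300/360 = 1.0034167.
Hence g_GBP = 1.0613333.
r = (1.0613333 − 1)/(300/360) = 0.073600 → 7.36%.

7.36%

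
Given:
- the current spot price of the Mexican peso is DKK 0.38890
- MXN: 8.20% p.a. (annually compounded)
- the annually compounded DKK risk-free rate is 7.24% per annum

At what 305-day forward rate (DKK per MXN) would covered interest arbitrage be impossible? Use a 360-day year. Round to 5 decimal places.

0.38597

T = 305/360 years.
Growth of 1 DKK over T: (1 + 0.0724)^(305/360) = 1.0610087.
MXN growth factor: (1 + 0.0820)^(305/360) = 1.0690502.
CIP: F = S · (grow DKK)/(grow MXN) = 0.3889 × 1.0610087/1.0690502 = 0.3859747 DKK per MXN.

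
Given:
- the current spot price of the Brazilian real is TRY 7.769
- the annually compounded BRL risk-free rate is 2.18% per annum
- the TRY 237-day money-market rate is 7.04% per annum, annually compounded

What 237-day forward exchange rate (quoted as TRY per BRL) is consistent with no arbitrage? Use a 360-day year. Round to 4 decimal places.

8.0103

T = 237/360 years.
TRY growth factor: (1 + 0.0704)^(237/360) = 1.0458061.
BRL accumulates by (1 + 0.0218)^(237/360) = 1.0142987.
CIP: F = S · (grow TRY)/(grow BRL) = 7.769 × 1.0458061/1.0142987 = 8.010330 TRY per BRL.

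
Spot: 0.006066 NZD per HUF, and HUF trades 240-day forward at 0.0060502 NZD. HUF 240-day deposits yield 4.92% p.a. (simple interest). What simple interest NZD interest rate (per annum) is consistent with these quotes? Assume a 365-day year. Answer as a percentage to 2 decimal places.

4.51%

T = 240/365 years.
By CIP, F/S equals the NZD-to-HUF growth ratio: 0.0060502/0.006066 = 0.9973953.
The HUF side grows by 1 + 0.0492×240/365 = 1.0323507.
That pins the NZD growth at 1.0296617.
r = (1.0296617 − 1)/(240/365) = 0.045111 → 4.51%.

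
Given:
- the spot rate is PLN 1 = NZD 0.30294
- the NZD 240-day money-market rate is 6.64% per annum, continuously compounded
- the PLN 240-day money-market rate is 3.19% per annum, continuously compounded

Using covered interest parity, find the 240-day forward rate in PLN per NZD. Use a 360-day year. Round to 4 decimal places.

T = 240/360 years.
NZD accumulates by e^(0.0664×240/360) = 1.0452611.
PLN accumulates by e^(0.0319×240/360) = 1.0214944.
Forward (NZD per PLN) = 0.30294 × 1.0452611 / 1.0214944 = 0.3099884.
Quoted the other way: 1/0.3099884 = 3.2259 PLN per NZD.

3.2259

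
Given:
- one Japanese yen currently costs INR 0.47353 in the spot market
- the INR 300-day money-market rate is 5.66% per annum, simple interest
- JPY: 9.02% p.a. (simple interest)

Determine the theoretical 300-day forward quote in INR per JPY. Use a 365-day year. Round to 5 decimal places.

0.46136

T = 300/365 years.
INR accumulates by 1 + 0.0566×300/365 = 1.0465205.
Growth of 1 JPY over T: 1 + 0.0902×300/365 = 1.074137.
CIP: F = S · (grow INR)/(grow JPY) = 0.47353 × 1.0465205/1.074137 = 0.4613554 INR per JPY.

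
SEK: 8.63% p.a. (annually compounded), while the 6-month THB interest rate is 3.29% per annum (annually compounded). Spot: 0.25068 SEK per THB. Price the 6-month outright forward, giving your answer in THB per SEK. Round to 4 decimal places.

T = 6/12 years.
SEK growth factor: (1 + 0.0863)^(6/12) = 1.0422572.
THB growth factor: (1 + 0.0329)^(6/12) = 1.0163169.
So F = 0.25068 × 1.0422572 / 1.0163169 = 0.2570783 (SEK/THB).
Quoted the other way: 1/0.2570783 = 3.8899 THB per SEK.

3.8899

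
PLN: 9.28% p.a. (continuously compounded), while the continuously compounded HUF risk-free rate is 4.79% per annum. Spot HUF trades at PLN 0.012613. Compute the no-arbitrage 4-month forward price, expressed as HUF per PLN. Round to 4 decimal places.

T = 4/12 years.
Growth of 1 PLN over T: e^(0.0928×4/12) = 1.03141674.
HUF accumulates by e^(0.0479×4/12) = 1.01609482.
Forward (PLN per HUF) = 0.012613 × 1.03141674 / 1.01609482 = 0.012803194.
Quoted the other way: 1/0.012803194 = 78.1055 HUF per PLN.

78.1055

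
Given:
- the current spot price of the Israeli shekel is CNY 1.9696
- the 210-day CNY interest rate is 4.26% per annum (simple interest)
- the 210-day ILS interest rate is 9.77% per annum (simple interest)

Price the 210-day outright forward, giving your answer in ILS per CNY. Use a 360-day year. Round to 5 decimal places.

T = 210/360 years.
Growth of 1 CNY over T: 1 + 0.0426×210/360 = 1.024850.
ILS accumulates by 1 + 0.0977×210/360 = 1.0569917.
So F = 1.9696 × 1.024850 / 1.0569917 = 1.909707 (CNY/ILS).
Invert for ILS per CNY: 1 / 1.909707 = 0.52364.

0.52364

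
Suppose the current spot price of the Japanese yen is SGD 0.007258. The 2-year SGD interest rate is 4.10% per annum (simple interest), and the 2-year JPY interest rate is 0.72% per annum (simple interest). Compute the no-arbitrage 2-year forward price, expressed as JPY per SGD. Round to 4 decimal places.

129.1710

T = 2 years.
SGD growth factor: 1 + 0.0410×2 = 1.082000.
JPY growth factor: 1 + 0.0072×2 = 1.014400.
CIP: F = S · (grow SGD)/(grow JPY) = 0.007258 × 1.082000/1.014400 = 0.00774167587 SGD per JPY.
Invert for JPY per SGD: 1 / 0.00774167587 = 129.1710.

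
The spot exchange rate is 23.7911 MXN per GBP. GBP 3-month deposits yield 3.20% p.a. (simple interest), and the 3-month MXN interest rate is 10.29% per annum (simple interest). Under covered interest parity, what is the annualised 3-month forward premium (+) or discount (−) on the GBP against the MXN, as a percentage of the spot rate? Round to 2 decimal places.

T = 3/12 years.
F = S · g_MXN/g_GBP = 23.7911 × 1.025725/1.008000 = 24.2094504.
(F − S)/S ÷ T = (24.2094504 − 23.7911)/23.7911/(3/12) = 0.070337 → 7.03%.

+7.03%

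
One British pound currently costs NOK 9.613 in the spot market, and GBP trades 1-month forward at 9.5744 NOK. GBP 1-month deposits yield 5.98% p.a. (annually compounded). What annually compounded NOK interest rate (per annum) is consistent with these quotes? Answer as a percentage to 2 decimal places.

T = 1/12 years.
By CIP, F/S equals the NOK-to-GBP growth ratio: 9.5744/9.613 = 0.9959846.
GBP growth factor: (1 + 0.0598)^(1/12) = 1.0048517.
So the NOK growth factor = 1.0008168.
r = 1.0008168^(12/1) − 1 = 0.009846 → 0.98%.

0.98%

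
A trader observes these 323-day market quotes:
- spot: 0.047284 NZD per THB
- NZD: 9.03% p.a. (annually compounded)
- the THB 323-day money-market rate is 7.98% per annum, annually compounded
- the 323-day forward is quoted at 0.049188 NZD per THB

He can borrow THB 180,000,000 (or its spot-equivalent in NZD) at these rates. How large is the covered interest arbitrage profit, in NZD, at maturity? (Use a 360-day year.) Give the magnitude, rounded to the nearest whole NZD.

NZD 287,648

T = 323/360 years.
Invest the THB and cover forward: 180,000,000 × 1.071312989 × 0.049188 = NZD 9,485,233.79.
Convert at spot and invest in NZD: 180,000,000 × 0.047284 × 1.080655122 = NZD 9,197,585.42.
The quoted forward overvalues THB, so borrow NZD, buy THB at spot, deposit the THB at 7.98%, and sell the proceeds forward at 0.049188.
Arbitrage profit = |9,485,233.79 − 9,197,585.42| = NZD 287,648.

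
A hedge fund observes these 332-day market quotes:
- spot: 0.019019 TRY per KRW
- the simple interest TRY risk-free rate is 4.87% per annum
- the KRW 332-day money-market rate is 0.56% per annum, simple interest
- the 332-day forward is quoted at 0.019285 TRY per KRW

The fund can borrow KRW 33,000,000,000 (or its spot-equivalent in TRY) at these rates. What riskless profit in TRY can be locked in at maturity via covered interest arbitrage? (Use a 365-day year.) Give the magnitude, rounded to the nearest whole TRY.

TRY 15,782,329

T = 332/365 years.
Invest the KRW and cover forward: 33,000,000,000 × 1.00509369863 × 0.019285 = TRY 639,646,655.28.
Convert at spot and invest in TRY: 33,000,000,000 × 0.019019 × 1.0442969863 = TRY 655,428,984.62.
The quoted forward undervalues KRW, so borrow KRW, convert to TRY at spot, deposit the TRY at 4.87%, and buy KRW forward at 0.019285 to cover the loan.
Profit = 655,428,984.62 − 639,646,655.28 = TRY 15,782,329.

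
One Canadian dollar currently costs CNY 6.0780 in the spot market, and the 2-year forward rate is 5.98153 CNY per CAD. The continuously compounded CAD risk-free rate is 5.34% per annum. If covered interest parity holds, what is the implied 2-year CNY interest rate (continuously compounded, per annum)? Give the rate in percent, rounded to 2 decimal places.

4.54%

T = 2 years.
F/S = 5.98153/6.078 = 0.9841280 = (growth of CNY) / (growth of CAD).
The CAD side grows by e^(0.0534×2) = 1.1127117.
Hence g_CNY = 1.0950507.
Take logs: ln 1.0950507 / 2 = 0.045400, so 4.54%.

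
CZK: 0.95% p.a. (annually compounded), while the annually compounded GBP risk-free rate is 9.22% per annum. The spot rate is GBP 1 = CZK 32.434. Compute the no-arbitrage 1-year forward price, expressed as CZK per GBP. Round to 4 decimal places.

29.9781

T = 1 year.
CZK growth factor: (1 + 0.0095)^1 = 1.009500.
GBP accumulates by (1 + 0.0922)^1 = 1.092200.
CIP: F = S · (grow CZK)/(grow GBP) = 32.434 × 1.009500/1.092200 = 29.978139 CZK per GBP.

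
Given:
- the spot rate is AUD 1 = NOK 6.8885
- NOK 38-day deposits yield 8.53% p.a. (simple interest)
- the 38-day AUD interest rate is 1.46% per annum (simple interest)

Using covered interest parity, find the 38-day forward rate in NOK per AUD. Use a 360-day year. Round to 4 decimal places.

6.9398

T = 38/360 years.
NOK accumulates by 1 + 0.0853×38/360 = 1.0090039.
Growth of 1 AUD over T: 1 + 0.0146×38/360 = 1.0015411.
Forward (NOK per AUD) = 6.8885 × 1.0090039 / 1.0015411 = 6.939828.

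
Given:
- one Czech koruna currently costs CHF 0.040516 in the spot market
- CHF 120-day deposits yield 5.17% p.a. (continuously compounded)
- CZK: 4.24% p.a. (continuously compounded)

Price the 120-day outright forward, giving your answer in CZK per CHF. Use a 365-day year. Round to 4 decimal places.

T = 120/365 years.
CHF accumulates by e^(0.0517×120/365) = 1.01714254.
Growth of 1 CZK over T: e^(0.0424×120/365) = 1.01403734.
So F = 0.040516 × 1.01714254 / 1.01403734 = 0.040640069 (CHF/CZK).
Invert for CZK per CHF: 1 / 0.040640069 = 24.6063.

24.6063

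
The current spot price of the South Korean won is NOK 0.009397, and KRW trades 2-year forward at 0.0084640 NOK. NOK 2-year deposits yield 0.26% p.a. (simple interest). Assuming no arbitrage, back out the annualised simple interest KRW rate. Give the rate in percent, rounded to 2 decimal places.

T = 2 years.
CIP gives F = S · g_NOK/g_KRW, so g_NOK/g_KRW = 0.008464/0.009397 = 0.9007130.
NOK growth factor: 1 + 0.0026×2 = 1.005200.
Hence g_KRW = 1.1160048.
r = (1.1160048 − 1)/2 = 0.058002 → 5.80%.

5.80%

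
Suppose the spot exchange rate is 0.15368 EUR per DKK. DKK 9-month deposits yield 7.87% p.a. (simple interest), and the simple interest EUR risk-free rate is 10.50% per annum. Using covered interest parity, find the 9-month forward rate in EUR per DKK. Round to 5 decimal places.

0.15654

T = 9/12 years.
Growth of 1 EUR over T: 1 + 0.1050×9/12 = 1.078750.
DKK growth factor: 1 + 0.0787×9/12 = 1.059025.
So F = 0.15368 × 1.078750 / 1.059025 = 0.1565424 (EUR/DKK).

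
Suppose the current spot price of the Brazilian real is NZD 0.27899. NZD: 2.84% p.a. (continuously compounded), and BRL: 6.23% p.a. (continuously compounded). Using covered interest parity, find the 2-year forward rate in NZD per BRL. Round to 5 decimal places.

0.26070

T = 2 years.
NZD growth factor: e^(0.0284×2) = 1.0584441.
BRL growth factor: e^(0.0623×2) = 1.1326953.
CIP: F = S · (grow NZD)/(grow BRL) = 0.27899 × 1.0584441/1.1326953 = 0.2607015 NZD per BRL.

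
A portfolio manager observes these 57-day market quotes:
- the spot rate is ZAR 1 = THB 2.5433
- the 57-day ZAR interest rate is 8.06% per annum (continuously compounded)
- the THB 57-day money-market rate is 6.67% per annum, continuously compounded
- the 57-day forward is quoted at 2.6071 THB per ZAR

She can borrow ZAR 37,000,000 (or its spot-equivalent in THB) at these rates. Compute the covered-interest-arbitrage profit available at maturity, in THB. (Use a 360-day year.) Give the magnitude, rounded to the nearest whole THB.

T = 57/360 years.
Route A — deposit ZAR, sell forward: 37,000,000 × 1.0128434442 × 2.6071 = THB 97,701,613.30.
Route B — convert at spot, deposit THB: 37,000,000 × 2.5433 × 1.0106167958 = THB 95,101,162.78.
The quoted forward overvalues ZAR, so borrow THB, buy ZAR at spot, deposit the ZAR at 8.06%, and sell the proceeds forward at 2.6071.
Profit = 97,701,613.30 − 95,101,162.78 = THB 2,600,451.

THB 2,600,451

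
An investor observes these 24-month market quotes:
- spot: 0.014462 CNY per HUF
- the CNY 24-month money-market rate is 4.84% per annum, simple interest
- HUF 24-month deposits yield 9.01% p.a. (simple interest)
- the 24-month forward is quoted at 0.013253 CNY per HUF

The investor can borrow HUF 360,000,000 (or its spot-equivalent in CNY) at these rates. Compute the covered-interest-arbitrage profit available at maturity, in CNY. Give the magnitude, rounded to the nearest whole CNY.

CNY 79,463

T = 2 years.
Invest the HUF and cover forward: 360,000,000 × 1.180200 × 0.013253 = CNY 5,630,828.62.
Convert at spot and invest in CNY: 360,000,000 × 0.014462 × 1.096800 = CNY 5,710,291.78.
The quoted forward undervalues HUF, so borrow HUF, convert to CNY at spot, deposit the CNY at 4.84%, and buy HUF forward at 0.013253 to cover the loan.
Arbitrage profit = |5,630,828.62 − 5,710,291.78| = CNY 79,463.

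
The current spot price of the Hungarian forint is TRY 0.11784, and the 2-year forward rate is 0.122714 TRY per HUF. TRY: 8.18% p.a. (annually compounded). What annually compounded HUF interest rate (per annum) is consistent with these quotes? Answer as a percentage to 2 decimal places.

T = 2 years.
F/S = 0.122714/0.11784 = 1.0413612 = (growth of TRY) / (growth of HUF).
The TRY side grows by (1 + 0.0818)^2 = 1.1702912.
Hence g_HUF = 1.1238091.
Annualise: 1.1238091^(1/2) − 1 = 0.060099 = 6.01%.

6.01%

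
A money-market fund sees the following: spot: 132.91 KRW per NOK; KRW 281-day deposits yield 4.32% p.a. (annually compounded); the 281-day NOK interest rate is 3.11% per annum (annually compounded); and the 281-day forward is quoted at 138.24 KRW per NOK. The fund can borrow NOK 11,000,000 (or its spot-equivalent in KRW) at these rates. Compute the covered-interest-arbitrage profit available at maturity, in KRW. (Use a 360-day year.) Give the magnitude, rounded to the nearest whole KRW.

T = 281/360 years.
Invest the NOK and cover forward: 11,000,000 × 1.024193471225 × 138.24 = KRW 1,557,429,560.08.
Convert at spot and invest in KRW: 11,000,000 × 132.91 × 1.033562908404 = KRW 1,511,079,307.72.
The quoted forward overvalues NOK, so borrow KRW, buy NOK at spot, deposit the NOK at 3.11%, and sell the proceeds forward at 138.24.
Profit = 1,557,429,560.08 − 1,511,079,307.72 = KRW 46,350,252.

KRW 46,350,252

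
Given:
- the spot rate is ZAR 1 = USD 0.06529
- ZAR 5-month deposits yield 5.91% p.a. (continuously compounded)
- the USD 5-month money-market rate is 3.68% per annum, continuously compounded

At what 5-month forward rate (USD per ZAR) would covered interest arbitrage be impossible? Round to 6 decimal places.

0.064686

T = 5/12 years.
USD growth factor: e^(0.0368×5/12) = 1.0154515.
Growth of 1 ZAR over T: e^(0.0591×5/12) = 1.0249307.
CIP: F = S · (grow USD)/(grow ZAR) = 0.06529 × 1.0154515/1.0249307 = 0.06468616 USD per ZAR.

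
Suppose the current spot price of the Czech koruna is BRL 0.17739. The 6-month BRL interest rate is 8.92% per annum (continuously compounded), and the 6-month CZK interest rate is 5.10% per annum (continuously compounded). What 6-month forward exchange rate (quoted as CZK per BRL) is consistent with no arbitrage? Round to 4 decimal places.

T = 6/12 years.
Growth of 1 BRL over T: e^(0.0892×6/12) = 1.0456095.
Growth of 1 CZK over T: e^(0.0510×6/12) = 1.0258279.
So F = 0.17739 × 1.0456095 / 1.0258279 = 0.1808107 (BRL/CZK).
Invert for CZK per BRL: 1 / 0.1808107 = 5.5306.

5.5306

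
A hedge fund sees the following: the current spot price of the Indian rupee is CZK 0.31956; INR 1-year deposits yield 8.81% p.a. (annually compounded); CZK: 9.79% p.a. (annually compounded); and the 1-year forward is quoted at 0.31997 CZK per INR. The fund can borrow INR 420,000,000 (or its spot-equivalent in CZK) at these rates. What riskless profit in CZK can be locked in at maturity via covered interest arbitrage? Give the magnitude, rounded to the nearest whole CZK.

T = 1 year.
Route A — deposit INR, sell forward: 420,000,000 × 1.088100 × 0.31997 = CZK 146,226,929.94.
Route B — convert at spot, deposit CZK: 420,000,000 × 0.31956 × 1.097900 = CZK 147,354,868.08.
The quoted forward undervalues INR, so borrow INR, convert to CZK at spot, deposit the CZK at 9.79%, and buy INR forward at 0.31997 to cover the loan.
Profit = 147,354,868.08 − 146,226,929.94 = CZK 1,127,938.

CZK 1,127,938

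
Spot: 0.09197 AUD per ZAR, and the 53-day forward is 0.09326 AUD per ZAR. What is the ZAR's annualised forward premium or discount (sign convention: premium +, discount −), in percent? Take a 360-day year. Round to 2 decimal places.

+9.53%

T = 53/360 years.
Period premium: (0.09326 − 0.09197)/0.09197 = 0.0140263.
Annualise by dividing by T: 0.0140263 / (53/360) = 0.095273 → 9.53%.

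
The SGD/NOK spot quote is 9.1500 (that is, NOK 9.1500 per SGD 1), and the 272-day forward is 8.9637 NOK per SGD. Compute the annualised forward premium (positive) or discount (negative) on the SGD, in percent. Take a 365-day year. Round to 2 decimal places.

-2.73%

T = 272/365 years.
SGD trades forward at -2.03607% vs spot over the period.
Per annum: -0.0203607 / (272/365) = -0.027322 = -2.73%.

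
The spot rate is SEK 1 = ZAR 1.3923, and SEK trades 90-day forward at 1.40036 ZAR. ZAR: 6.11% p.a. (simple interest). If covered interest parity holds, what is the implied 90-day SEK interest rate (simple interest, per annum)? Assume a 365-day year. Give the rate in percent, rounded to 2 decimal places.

3.74%

T = 90/365 years.
F/S = 1.40036/1.3923 = 1.0057890 = (growth of ZAR) / (growth of SEK).
The ZAR side grows by 1 + 0.0611×90/365 = 1.0150658.
So the SEK growth factor = 1.0092234.
r = (1.0092234 − 1)/(90/365) = 0.037406 → 3.74%.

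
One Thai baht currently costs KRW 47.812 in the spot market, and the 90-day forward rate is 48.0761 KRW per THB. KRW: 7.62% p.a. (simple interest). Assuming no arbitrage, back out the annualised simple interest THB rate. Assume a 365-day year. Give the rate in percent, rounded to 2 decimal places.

T = 90/365 years.
By CIP, F/S equals the KRW-to-THB growth ratio: 48.0761/47.812 = 1.0055237.
KRW growth factor: 1 + 0.0762×90/365 = 1.018789.
So the THB growth factor = 1.0131924.
r = (1.0131924 − 1)/(90/365) = 0.053503 → 5.35%.

5.35%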